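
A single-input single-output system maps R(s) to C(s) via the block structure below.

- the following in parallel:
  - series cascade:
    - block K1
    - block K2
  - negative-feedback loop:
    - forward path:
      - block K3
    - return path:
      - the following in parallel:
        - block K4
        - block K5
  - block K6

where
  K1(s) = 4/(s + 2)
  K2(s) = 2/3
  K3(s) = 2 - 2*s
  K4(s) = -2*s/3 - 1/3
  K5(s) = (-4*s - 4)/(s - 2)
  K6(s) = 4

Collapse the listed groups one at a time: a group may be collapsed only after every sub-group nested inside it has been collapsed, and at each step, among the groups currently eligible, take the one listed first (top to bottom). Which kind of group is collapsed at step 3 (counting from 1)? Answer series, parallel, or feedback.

Reducing step by step:

(1) reduce the series chain K1, K2
(2) sum the parallel branches K4, K5
(3) feedback reduction of K3, (K4+K5)
(4) add (K1*K2), [K3/(1+K3*(K4+K5))], K6 (parallel)
Step 3: feedback.

Answer: feedback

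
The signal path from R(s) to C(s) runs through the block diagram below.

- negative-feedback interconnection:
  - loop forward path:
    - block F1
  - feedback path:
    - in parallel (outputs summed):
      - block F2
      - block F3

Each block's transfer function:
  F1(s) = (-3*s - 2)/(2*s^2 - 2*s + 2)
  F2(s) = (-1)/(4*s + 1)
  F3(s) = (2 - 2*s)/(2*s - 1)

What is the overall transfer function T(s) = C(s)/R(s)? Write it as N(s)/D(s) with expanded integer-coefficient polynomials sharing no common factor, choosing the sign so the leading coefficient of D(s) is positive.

(1) sum the parallel branches F2, F3; result (-8*s^2 + 4*s + 3)/(8*s^2 - 2*s - 1)
(2) feedback reduction of F1, (F2+F3): this yields T(s), and no further normalization is needed

Therefore the answer is (-24*s^3 - 10*s^2 + 7*s + 2)/(16*s^4 + 4*s^3 + 22*s^2 - 19*s - 8).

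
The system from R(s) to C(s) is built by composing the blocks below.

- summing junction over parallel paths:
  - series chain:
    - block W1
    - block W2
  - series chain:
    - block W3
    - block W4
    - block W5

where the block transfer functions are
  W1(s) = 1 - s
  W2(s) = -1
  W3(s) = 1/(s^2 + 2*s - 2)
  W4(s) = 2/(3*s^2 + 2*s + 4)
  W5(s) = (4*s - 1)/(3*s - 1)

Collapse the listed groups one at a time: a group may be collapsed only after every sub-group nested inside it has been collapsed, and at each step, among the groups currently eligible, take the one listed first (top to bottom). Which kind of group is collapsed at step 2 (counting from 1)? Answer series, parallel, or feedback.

Answer: series

Working:
1. series reduction of W1, W2
2. combine W3, W4, W5 in series
3. sum the parallel branches (W1*W2), (W3*W4*W5)
The group at step 2 is a series group.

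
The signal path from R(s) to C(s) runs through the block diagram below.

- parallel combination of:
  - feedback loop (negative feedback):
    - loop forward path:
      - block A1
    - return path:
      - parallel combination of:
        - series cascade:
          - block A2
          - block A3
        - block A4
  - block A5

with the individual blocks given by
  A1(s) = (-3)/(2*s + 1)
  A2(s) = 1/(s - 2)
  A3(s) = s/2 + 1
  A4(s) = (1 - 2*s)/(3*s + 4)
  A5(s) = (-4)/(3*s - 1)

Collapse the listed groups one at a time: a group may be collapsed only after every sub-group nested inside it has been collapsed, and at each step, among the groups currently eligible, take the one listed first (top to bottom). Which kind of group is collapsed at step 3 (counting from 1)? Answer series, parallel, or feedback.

Step 1. cascade A2, A3
Step 2. sum the parallel branches (A2*A3), A4
Step 3. apply the feedback formula to A1, ((A2*A3)+A4)
Step 4. reduce the parallel group [A1/(1+A1*((A2*A3)+A4))], A5
At step 3 the group reduced is feedback.

Hence the answer: feedback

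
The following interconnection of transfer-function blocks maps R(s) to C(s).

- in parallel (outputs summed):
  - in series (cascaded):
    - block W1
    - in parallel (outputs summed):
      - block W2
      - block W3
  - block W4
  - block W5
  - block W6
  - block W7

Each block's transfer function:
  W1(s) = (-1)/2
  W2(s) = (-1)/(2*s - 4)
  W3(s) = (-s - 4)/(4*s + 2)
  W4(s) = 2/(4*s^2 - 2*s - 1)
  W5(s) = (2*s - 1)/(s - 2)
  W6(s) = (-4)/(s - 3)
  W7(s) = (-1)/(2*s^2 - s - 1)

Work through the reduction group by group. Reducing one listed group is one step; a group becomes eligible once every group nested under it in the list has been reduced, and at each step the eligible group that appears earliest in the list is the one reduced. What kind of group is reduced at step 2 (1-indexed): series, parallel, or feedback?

1. combine W2, W3 in parallel
2. series reduction of W1, (W2+W3)
3. add (W1*(W2+W3)), W4, W5, W6, W7 (parallel)
So the answer for step 2 is series.

Final answer: series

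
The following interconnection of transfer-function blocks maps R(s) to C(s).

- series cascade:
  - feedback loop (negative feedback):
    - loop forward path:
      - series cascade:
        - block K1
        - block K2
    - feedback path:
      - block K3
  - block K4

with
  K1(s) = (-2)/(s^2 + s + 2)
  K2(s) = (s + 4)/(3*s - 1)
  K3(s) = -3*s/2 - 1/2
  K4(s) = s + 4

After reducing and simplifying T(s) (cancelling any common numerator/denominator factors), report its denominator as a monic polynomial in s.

Answer: s^3 + 5*s^2/3 + 6*s + 2/3

Working:
Step 1 - series reduction of K1, K2; result (-2*s - 8)/(3*s^3 + 2*s^2 + 5*s - 2)
Step 2 - reduce the feedback loop with forward (K1*K2) and return K3; result (-2*s - 8)/(3*s^3 + 5*s^2 + 18*s + 2)
Step 3 - multiply [(K1*K2)/(1+(K1*K2)*K3)], K4 (series); result (-2*s^2 - 16*s - 32)/(3*s^3 + 5*s^2 + 18*s + 2)
Step 3 gives the fully reduced T(s), with no common factor left to cancel. The denominator's leading coefficient is 3, so divide each of its coefficients by 3 to get the monic form.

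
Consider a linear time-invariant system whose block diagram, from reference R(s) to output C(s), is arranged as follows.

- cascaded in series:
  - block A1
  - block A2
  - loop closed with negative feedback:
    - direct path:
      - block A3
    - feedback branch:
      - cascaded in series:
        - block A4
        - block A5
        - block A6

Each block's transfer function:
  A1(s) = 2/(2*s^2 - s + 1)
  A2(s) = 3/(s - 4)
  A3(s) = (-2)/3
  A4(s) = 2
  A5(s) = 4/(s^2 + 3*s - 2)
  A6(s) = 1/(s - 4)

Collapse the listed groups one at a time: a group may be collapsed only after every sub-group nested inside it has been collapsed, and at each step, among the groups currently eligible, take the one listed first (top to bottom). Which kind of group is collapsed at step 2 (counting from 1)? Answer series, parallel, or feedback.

(1) reduce the series chain A4, A5, A6
(2) feedback reduction of A3, (A4*A5*A6)
(3) reduce the series chain A1, A2, [A3/(1+A3*(A4*A5*A6))]
Step 2 collapses a feedback group.

Answer: feedback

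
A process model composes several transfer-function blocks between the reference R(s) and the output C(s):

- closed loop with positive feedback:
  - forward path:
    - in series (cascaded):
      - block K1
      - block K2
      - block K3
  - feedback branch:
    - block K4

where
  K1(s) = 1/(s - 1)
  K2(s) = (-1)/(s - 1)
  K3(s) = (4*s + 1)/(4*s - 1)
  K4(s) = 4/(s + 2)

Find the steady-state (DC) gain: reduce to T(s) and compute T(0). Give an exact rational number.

First reduce the diagram to T(s).

Step 1 - reduce the series chain K1, K2, K3 -> (-4*s - 1)/(4*s^3 - 9*s^2 + 6*s - 1)
Step 2 - close the feedback loop around (K1*K2*K3), K4 -> (-4*s^2 - 9*s - 2)/(4*s^4 - s^3 - 12*s^2 + 27*s + 2)
Evaluating the step-2 result (the overall T(s)) at s = 0 gives T(0) = -2/2 = -1.

Answer: -1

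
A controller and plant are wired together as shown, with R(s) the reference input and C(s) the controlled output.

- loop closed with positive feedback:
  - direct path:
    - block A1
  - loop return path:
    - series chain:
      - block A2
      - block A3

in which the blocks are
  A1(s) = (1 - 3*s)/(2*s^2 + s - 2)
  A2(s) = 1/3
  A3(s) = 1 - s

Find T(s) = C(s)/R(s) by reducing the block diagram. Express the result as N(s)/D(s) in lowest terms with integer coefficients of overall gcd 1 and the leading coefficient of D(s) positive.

[1] combine A2, A3 in series -> 1/3 - s/3
[2] apply the feedback formula to A1, (A2*A3), giving the overall T(s)

Answer: (3 - 9*s)/(3*s^2 + 7*s - 7)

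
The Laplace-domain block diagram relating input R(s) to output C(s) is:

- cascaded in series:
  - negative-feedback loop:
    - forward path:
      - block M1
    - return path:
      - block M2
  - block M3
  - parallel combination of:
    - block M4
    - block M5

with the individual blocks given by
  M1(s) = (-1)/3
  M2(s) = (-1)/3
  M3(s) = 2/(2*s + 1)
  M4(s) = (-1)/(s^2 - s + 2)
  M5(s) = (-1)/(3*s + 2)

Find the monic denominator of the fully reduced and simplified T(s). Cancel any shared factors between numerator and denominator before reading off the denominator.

First reduce the diagram to T(s).

Step 1 - collapse the loop (M1 forward, M2 return): (-3)/10
Step 2 - combine M4, M5 in parallel: (-s^2 - 2*s - 4)/(3*s^3 - s^2 + 4*s + 4)
Step 3 - series reduction of [M1/(1+M1*M2)], M3, (M4+M5): (3*s^2 + 6*s + 12)/(30*s^4 + 5*s^3 + 35*s^2 + 60*s + 20)
T(s) is the step-3 result (common factors already cancelled). Leading coefficient of the denominator: 30. Divide through by 30 for the monic polynomial.

Answer: s^4 + s^3/6 + 7*s^2/6 + 2*s + 2/3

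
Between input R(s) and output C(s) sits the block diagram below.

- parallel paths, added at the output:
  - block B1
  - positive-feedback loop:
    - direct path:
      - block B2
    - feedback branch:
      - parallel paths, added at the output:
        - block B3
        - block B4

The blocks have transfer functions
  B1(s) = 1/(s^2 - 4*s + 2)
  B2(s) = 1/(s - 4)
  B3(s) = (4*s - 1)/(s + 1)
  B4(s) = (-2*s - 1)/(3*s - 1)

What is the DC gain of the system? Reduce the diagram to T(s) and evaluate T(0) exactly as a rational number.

1. reduce the parallel group B3, B4: (10*s^2 - 10*s)/(3*s^2 + 2*s - 1)
2. feedback reduction of B2, (B3+B4): (3*s^2 + 2*s - 1)/(3*s^3 - 20*s^2 + s + 4)
3. reduce the parallel group B1, [B2/(1-B2*(B3+B4))]: (3*s^4 - 7*s^3 - 23*s^2 + 9*s + 2)/(3*s^5 - 32*s^4 + 87*s^3 - 40*s^2 - 14*s + 8)
Step 3 gives the overall T(s). Then T(0) = 2/8 = 1/4.

Final answer: 1/4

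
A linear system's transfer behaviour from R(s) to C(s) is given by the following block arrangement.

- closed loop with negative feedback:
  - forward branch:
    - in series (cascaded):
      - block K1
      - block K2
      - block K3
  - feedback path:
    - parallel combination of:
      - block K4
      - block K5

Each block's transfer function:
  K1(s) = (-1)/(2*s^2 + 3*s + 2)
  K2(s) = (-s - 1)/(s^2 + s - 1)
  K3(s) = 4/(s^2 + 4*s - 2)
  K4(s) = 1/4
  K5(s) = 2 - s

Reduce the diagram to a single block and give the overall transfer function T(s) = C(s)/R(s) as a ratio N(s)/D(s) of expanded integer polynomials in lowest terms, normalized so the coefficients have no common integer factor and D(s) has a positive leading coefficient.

Answer: (4*s + 4)/(2*s^6 + 13*s^5 + 19*s^4 + s^3 - 16*s^2 - s + 13)

Working:
(1) cascade K1, K2, K3 -> (4*s + 4)/(2*s^6 + 13*s^5 + 19*s^4 + s^3 - 12*s^2 - 6*s + 4)
(2) parallel reduction of K4, K5 -> 9/4 - s
(3) apply the feedback formula to (K1*K2*K3), (K4+K5): this yields T(s), and no further normalization is needed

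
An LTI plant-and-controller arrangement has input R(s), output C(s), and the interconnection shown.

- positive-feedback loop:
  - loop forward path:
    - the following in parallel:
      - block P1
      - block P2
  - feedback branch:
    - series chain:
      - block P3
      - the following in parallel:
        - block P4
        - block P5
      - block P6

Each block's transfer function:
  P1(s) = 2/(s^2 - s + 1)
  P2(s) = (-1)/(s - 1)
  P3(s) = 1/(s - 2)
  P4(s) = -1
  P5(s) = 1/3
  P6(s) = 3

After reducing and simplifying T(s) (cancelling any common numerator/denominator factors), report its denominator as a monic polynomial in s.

The answer is s^4 - 4*s^3 + 4*s^2 + s - 4.

Reasoning:
(1) combine P1, P2 in parallel gives (-s^2 + 3*s - 3)/(s^3 - 2*s^2 + 2*s - 1)
(2) add P4, P5 (parallel) gives (-2)/3
(3) reduce the series chain P3, (P4+P5), P6 gives (-2)/(s - 2)
(4) reduce the feedback loop with forward (P1+P2) and return (P3*(P4+P5)*P6) gives (-s^3 + 5*s^2 - 9*s + 6)/(s^4 - 4*s^3 + 4*s^2 + s - 4)
The result of step 4 is T(s) in lowest terms. Its denominator already has leading coefficient 1, so it is monic as it stands.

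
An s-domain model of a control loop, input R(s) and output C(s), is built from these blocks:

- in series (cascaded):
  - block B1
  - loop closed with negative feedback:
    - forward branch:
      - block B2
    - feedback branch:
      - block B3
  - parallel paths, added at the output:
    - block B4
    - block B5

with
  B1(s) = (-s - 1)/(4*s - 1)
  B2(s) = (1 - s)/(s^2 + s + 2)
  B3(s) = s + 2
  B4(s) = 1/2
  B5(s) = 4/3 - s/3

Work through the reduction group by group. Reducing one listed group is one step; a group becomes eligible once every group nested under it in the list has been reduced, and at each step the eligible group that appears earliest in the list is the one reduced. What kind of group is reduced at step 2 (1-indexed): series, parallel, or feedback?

The answer is parallel.

Reasoning:
Step 1: close the feedback loop around B2, B3
Step 2: sum the parallel branches B4, B5
Step 3: cascade B1, [B2/(1+B2*B3)], (B4+B5)
So the answer for step 2 is parallel.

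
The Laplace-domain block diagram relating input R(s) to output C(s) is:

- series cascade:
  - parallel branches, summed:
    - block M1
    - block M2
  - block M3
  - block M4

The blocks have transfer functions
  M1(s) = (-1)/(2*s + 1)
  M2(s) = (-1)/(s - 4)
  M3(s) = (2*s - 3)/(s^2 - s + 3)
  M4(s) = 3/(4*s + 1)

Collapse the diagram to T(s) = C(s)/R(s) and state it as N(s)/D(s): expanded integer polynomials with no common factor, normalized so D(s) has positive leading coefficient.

Answer: (-18*s^2 + 45*s - 27)/(8*s^5 - 34*s^4 + 27*s^3 - 59*s^2 - 65*s - 12)

Working:
[1] combine M1, M2 in parallel -> (3 - 3*s)/(2*s^2 - 7*s - 4)
[2] series reduction of (M1+M2), M3, M4 - this is the overall T(s), already in the required normalized form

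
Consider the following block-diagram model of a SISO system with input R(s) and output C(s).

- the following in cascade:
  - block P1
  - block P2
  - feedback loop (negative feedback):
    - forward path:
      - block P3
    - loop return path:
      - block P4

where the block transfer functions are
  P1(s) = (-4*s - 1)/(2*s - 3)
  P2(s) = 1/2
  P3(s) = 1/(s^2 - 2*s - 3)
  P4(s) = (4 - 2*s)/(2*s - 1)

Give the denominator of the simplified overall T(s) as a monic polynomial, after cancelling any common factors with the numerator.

Step 1 - feedback reduction of P3, P4, giving (2*s - 1)/(2*s^3 - 5*s^2 - 6*s + 7)
Step 2 - cascade P1, P2, [P3/(1+P3*P4)], giving (-8*s^2 + 2*s + 1)/(8*s^4 - 32*s^3 + 6*s^2 + 64*s - 42)
That last expression is T(s), already simplified. Scaling its denominator by 1/8 (the reciprocal of the leading coefficient) yields the monic denominator.

Answer: s^4 - 4*s^3 + 3*s^2/4 + 8*s - 21/4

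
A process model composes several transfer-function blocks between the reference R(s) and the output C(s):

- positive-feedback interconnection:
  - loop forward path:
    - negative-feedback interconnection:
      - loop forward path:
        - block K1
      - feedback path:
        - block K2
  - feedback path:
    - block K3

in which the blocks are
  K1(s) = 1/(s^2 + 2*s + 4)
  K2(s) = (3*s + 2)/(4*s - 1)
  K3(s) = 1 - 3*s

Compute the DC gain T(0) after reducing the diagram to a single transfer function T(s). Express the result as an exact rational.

First reduce the diagram to T(s).

Step 1 - collapse the loop (K1 forward, K2 return): (4*s - 1)/(4*s^3 + 7*s^2 + 17*s - 2)
Step 2 - collapse the loop ([K1/(1+K1*K2)] forward, K3 return): (4*s - 1)/(4*s^3 + 19*s^2 + 10*s - 1)
The step-2 result is T(s). Setting s = 0: T(0) = -1/(-1) = 1.

Answer: 1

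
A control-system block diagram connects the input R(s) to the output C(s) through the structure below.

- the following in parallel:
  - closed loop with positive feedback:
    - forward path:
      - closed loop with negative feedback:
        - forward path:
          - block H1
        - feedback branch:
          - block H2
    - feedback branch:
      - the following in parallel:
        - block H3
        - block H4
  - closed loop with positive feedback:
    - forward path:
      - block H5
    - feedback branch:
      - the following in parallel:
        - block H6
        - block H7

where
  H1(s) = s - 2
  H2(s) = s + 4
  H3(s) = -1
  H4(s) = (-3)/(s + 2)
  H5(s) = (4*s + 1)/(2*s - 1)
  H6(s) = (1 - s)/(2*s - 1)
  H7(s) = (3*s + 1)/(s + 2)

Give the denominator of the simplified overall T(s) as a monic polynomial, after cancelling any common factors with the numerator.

First reduce the diagram to T(s).

Step 1. feedback reduction of H1, H2 -> (s - 2)/(s^2 + 2*s - 7)
Step 2. add H3, H4 (parallel) -> (-s - 5)/(s + 2)
Step 3. feedback reduction of [H1/(1+H1*H2)], (H3+H4) -> (s^2 - 4)/(s^3 + 5*s^2 - 24)
Step 4. combine H6, H7 in parallel -> (5*s^2 - 2*s + 1)/(2*s^2 + 3*s - 2)
Step 5. collapse the loop (H5 forward, (H6+H7) return) -> (-8*s^3 - 14*s^2 + 5*s + 2)/(16*s^3 - 7*s^2 + 9*s - 1)
Step 6. combine [[H1/(1+H1*H2)]/(1-[H1/(1+H1*H2)]*(H3+H4))], [H5/(1-H5*(H6+H7))] in parallel -> (-8*s^6 - 38*s^5 - 72*s^4 + 164*s^3 + 373*s^2 - 156*s - 44)/(16*s^6 + 73*s^5 - 26*s^4 - 340*s^3 + 163*s^2 - 216*s + 24)
The result of step 6 is T(s) in lowest terms. Its denominator has leading coefficient 16; dividing the denominator through by 16 makes it monic.

Answer: s^6 + 73*s^5/16 - 13*s^4/8 - 85*s^3/4 + 163*s^2/16 - 27*s/2 + 3/2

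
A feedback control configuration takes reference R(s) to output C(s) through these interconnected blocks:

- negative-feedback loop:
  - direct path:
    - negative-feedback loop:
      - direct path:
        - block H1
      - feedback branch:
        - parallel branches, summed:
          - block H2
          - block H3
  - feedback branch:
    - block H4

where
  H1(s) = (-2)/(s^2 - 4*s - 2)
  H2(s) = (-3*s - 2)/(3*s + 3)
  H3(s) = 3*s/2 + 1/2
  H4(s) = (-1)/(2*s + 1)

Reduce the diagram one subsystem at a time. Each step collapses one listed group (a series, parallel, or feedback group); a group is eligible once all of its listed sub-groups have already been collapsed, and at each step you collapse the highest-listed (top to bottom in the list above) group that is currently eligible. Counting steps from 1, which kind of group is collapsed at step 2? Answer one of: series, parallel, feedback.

Reducing step by step:

Step 1 - reduce the parallel group H2, H3
Step 2 - collapse the loop (H1 forward, (H2+H3) return)
Step 3 - feedback reduction of [H1/(1+H1*(H2+H3))], H4
So the answer for step 2 is feedback.

Answer: feedback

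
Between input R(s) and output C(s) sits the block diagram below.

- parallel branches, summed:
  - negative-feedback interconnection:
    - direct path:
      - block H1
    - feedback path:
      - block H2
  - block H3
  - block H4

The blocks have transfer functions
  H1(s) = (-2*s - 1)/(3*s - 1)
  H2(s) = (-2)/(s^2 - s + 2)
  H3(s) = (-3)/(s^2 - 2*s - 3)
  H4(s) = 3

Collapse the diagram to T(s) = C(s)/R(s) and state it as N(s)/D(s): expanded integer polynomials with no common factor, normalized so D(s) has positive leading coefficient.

Step 1 - feedback reduction of H1, H2; result (-2*s^3 + s^2 - 3*s - 2)/(3*s^3 - 4*s^2 + 11*s)
Step 2 - combine [H1/(1+H1*H2)], H3, H4 in parallel: this yields T(s), and no further normalization is needed

Final answer: (7*s^5 - 25*s^4 + 22*s^3 - 17*s^2 - 119*s + 6)/(3*s^5 - 10*s^4 + 10*s^3 - 10*s^2 - 33*s)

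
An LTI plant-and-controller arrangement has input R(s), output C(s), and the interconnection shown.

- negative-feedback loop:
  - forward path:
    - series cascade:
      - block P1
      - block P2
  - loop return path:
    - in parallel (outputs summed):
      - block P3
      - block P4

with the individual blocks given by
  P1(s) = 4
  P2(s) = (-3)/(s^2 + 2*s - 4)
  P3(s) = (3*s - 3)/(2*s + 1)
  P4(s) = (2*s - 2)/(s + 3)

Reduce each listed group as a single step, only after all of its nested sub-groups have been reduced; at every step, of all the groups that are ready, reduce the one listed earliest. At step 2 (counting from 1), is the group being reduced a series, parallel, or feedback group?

Step 1. reduce the series chain P1, P2
Step 2. reduce the parallel group P3, P4
Step 3. feedback reduction of (P1*P2), (P3+P4)
So the answer for step 2 is parallel.

Therefore the answer is parallel.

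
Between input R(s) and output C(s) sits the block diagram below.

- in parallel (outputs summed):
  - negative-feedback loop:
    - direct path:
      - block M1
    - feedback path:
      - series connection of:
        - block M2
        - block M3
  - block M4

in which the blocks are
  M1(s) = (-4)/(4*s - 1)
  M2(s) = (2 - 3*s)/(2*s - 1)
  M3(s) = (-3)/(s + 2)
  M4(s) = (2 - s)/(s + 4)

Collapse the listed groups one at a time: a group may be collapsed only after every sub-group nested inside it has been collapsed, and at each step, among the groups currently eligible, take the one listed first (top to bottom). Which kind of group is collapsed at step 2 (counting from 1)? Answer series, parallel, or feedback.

Step 1 - cascade M2, M3
Step 2 - collapse the loop (M1 forward, (M2*M3) return)
Step 3 - parallel reduction of [M1/(1+M1*(M2*M3))], M4
So the answer for step 2 is feedback.

Answer: feedback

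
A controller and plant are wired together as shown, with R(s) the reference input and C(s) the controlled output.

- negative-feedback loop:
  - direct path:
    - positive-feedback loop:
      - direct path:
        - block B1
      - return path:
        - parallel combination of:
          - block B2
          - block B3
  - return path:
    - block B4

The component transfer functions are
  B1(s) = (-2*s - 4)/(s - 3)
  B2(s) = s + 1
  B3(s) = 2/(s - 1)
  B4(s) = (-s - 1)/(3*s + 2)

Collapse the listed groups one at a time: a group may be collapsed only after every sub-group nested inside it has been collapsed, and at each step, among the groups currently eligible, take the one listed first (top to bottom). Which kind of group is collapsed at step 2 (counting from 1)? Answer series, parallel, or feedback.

Step 1 - reduce the parallel group B2, B3
Step 2 - close the feedback loop around B1, (B2+B3)
Step 3 - apply the feedback formula to [B1/(1-B1*(B2+B3))], B4
Step 2: feedback.

Answer: feedback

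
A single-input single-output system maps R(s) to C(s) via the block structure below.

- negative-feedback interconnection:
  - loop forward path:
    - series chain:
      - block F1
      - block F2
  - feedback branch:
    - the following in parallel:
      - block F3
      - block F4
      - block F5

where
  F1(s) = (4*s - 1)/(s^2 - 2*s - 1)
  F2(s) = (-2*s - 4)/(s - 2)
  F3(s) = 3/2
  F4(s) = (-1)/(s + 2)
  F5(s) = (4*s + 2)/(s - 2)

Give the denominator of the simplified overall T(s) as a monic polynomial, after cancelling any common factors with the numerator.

Answer: s^4 - 50*s^3 - 50*s^2 + 14*s - 4

Working:
[1] combine F1, F2 in series; result (-8*s^2 - 14*s + 4)/(s^3 - 4*s^2 + 3*s + 2)
[2] combine F3, F4, F5 in parallel; result (11*s^2 + 18*s)/(2*s^2 - 8)
[3] close the feedback loop around (F1*F2), (F3+F4+F5); result (-8*s^3 + 2*s^2 + 32*s - 8)/(s^4 - 50*s^3 - 50*s^2 + 14*s - 4)
That last expression is T(s), already simplified, and its denominator is already monic.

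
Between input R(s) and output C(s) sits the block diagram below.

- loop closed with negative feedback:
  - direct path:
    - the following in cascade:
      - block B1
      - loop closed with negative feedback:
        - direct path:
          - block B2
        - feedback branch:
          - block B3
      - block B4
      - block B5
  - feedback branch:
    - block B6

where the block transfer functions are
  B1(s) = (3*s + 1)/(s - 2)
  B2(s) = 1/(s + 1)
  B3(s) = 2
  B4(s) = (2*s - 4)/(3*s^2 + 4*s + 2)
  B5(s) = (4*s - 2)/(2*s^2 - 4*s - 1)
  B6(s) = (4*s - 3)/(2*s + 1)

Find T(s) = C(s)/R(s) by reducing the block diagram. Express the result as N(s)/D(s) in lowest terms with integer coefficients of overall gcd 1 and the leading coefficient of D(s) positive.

Step 1: feedback reduction of B2, B3; result 1/(s + 3)
Step 2: combine B1, [B2/(1+B2*B3)], B4, B5 in series; result (24*s^2 - 4*s - 4)/(6*s^5 + 14*s^4 - 27*s^3 - 57*s^2 - 38*s - 6)
Step 3: reduce the feedback loop with forward (B1*[B2/(1+B2*B3)]*B4*B5) and return B6; the result is T(s) itself (integer coefficients, no common factor, positive leading denominator coefficient)

Therefore the answer is (48*s^3 + 16*s^2 - 12*s - 4)/(12*s^6 + 34*s^5 - 40*s^4 - 45*s^3 - 221*s^2 - 54*s + 6).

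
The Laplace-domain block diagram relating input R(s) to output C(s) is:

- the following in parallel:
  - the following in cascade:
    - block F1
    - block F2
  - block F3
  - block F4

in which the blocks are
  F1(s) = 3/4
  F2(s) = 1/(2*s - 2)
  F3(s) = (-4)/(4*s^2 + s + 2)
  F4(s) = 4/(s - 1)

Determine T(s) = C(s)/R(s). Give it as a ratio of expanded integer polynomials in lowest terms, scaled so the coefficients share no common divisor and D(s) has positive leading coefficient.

Reducing step by step:

(1) series reduction of F1, F2; result 3/(8*s - 8)
(2) reduce the parallel group (F1*F2), F3, F4; the result is T(s) itself (integer coefficients, no common factor, positive leading denominator coefficient)

Answer: (140*s^2 + 3*s + 102)/(32*s^3 - 24*s^2 + 8*s - 16)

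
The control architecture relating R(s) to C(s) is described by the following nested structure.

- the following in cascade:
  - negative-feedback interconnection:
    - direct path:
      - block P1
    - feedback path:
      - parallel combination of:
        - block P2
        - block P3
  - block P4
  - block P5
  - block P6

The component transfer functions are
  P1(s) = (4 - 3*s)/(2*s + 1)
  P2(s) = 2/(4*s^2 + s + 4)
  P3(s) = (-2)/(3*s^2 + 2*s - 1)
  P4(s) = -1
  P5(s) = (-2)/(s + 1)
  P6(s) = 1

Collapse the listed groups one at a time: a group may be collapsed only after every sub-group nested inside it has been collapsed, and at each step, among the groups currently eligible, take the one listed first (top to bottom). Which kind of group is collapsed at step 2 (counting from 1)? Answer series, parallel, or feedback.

The answer is feedback.

Reasoning:
(1) reduce the parallel group P2, P3
(2) feedback reduction of P1, (P2+P3)
(3) combine [P1/(1+P1*(P2+P3))], P4, P5, P6 in series
So the answer for step 2 is feedback.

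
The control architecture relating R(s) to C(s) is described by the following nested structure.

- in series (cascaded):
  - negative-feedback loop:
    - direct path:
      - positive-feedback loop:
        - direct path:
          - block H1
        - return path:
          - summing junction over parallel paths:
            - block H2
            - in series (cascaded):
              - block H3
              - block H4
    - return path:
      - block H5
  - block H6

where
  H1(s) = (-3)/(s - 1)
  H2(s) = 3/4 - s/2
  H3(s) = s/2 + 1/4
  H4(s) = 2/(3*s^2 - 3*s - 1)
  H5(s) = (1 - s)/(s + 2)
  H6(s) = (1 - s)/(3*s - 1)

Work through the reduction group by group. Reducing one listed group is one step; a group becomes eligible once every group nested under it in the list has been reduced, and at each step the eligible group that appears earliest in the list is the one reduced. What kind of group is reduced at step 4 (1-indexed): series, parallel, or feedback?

Step 1 - series reduction of H3, H4
Step 2 - parallel reduction of H2, (H3*H4)
Step 3 - collapse the loop (H1 forward, (H2+(H3*H4)) return)
Step 4 - feedback reduction of [H1/(1-H1*(H2+(H3*H4)))], H5
Step 5 - reduce the series chain [[H1/(1-H1*(H2+(H3*H4)))]/(1+[H1/(1-H1*(H2+(H3*H4)))]*H5)], H6
The group at step 4 is a feedback group.

Therefore the answer is feedback.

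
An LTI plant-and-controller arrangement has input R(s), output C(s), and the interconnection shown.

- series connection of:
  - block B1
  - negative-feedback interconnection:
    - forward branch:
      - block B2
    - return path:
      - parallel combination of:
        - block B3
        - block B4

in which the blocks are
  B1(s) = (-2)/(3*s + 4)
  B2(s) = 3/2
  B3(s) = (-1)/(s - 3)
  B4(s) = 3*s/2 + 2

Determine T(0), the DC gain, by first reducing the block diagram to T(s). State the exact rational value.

Step 1 - combine B3, B4 in parallel -> (3*s^2 - 5*s - 14)/(2*s - 6)
Step 2 - feedback reduction of B2, (B3+B4) -> (6*s - 18)/(9*s^2 - 11*s - 54)
Step 3 - combine B1, [B2/(1+B2*(B3+B4))] in series -> (36 - 12*s)/(27*s^3 + 3*s^2 - 206*s - 216)
Step 3 gives the overall T(s). Then T(0) = 36/(-216) = -1/6.

Therefore the answer is -1/6.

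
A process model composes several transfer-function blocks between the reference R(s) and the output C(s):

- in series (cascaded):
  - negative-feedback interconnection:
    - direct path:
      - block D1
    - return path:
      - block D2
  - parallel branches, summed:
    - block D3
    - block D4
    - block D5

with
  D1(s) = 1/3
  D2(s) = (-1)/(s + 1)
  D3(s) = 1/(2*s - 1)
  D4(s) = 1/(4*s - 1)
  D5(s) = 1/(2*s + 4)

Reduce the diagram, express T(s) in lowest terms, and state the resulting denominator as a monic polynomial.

First reduce the diagram to T(s).

Step 1. feedback reduction of D1, D2: (s + 1)/(3*s + 2)
Step 2. reduce the parallel group D3, D4, D5: (20*s^2 + 14*s - 7)/(16*s^3 + 20*s^2 - 22*s + 4)
Step 3. cascade [D1/(1+D1*D2)], (D3+D4+D5): (20*s^3 + 34*s^2 + 7*s - 7)/(48*s^4 + 92*s^3 - 26*s^2 - 32*s + 8)
No further cancellation is possible in the step-3 result, so that is T(s). Its denominator becomes monic after dividing by the leading coefficient 48.

Answer: s^4 + 23*s^3/12 - 13*s^2/24 - 2*s/3 + 1/6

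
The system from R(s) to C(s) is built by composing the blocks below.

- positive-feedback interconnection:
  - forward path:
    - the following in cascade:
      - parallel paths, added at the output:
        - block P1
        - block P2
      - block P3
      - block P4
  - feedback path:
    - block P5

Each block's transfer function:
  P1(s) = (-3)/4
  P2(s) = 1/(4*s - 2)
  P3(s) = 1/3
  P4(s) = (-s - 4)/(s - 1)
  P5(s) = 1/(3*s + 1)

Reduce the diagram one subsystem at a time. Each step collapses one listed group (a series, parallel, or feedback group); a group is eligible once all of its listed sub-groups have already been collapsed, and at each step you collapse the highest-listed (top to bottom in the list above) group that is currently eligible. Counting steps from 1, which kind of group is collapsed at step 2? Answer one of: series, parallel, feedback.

Step 1 - reduce the parallel group P1, P2
Step 2 - cascade (P1+P2), P3, P4
Step 3 - close the feedback loop around ((P1+P2)*P3*P4), P5
At step 2 the group reduced is series.

Answer: series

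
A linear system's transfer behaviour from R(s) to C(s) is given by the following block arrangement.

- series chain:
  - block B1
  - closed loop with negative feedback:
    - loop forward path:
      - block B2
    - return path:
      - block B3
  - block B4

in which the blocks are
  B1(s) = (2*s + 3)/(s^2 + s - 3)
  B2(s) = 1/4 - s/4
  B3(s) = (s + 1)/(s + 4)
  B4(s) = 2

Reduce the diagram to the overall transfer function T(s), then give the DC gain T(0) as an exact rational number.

Step 1: close the feedback loop around B2, B3; result (s^2 + 3*s - 4)/(s^2 - 4*s - 17)
Step 2: reduce the series chain B1, [B2/(1+B2*B3)], B4; result (4*s^3 + 18*s^2 + 2*s - 24)/(s^4 - 3*s^3 - 24*s^2 - 5*s + 51)
Step 2 gives the overall T(s). Then T(0) = -24/51 = -8/17.

Hence the answer: -8/17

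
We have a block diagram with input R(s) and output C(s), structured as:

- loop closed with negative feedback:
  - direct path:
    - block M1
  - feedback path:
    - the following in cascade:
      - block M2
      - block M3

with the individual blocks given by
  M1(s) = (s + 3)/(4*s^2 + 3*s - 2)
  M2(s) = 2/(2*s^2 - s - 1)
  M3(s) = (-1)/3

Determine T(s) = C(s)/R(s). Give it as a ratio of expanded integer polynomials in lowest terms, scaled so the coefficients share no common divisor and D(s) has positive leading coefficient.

Answer: (6*s^3 + 15*s^2 - 12*s - 9)/(24*s^4 + 6*s^3 - 33*s^2 - 5*s)

Working:
(1) cascade M2, M3 = (-2)/(6*s^2 - 3*s - 3)
(2) feedback reduction of M1, (M2*M3) - this is the overall T(s), already in the required normalized form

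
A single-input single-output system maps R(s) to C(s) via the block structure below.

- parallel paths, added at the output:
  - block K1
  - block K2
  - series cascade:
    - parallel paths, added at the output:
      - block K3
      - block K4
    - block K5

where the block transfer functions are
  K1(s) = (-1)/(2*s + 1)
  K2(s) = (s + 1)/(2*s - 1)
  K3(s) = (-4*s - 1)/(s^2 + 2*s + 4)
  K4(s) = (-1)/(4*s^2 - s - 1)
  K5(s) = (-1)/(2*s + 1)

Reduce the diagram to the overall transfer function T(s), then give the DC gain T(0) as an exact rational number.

[1] add K3, K4 (parallel) -> (-16*s^3 - s^2 + 3*s - 3)/(4*s^4 + 7*s^3 + 13*s^2 - 6*s - 4)
[2] cascade (K3+K4), K5 -> (16*s^3 + s^2 - 3*s + 3)/(8*s^5 + 18*s^4 + 33*s^3 + s^2 - 14*s - 4)
[3] parallel reduction of K1, K2, ((K3+K4)*K5) -> (8*s^6 + 18*s^5 + 73*s^4 + s^3 + 5*s^2 - 7*s - 11)/(16*s^6 + 28*s^5 + 48*s^4 - 31*s^3 - 29*s^2 + 6*s + 4)
The step-3 result is T(s). Setting s = 0: T(0) = -11/4.

Answer: -11/4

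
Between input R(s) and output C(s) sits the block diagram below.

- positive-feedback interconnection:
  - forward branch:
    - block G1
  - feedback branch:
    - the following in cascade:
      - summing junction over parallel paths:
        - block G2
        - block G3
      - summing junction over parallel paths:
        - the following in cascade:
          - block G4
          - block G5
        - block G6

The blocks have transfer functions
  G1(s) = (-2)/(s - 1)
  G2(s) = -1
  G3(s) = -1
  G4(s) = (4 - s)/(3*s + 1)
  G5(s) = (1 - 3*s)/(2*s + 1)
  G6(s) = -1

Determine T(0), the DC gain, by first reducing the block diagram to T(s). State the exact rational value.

Answer: 2/13

Working:
1. reduce the parallel group G2, G3 = -2
2. combine G4, G5 in series = (3*s^2 - 13*s + 4)/(6*s^2 + 5*s + 1)
3. combine (G4*G5), G6 in parallel = (-3*s^2 - 18*s + 3)/(6*s^2 + 5*s + 1)
4. cascade (G2+G3), ((G4*G5)+G6) = (6*s^2 + 36*s - 6)/(6*s^2 + 5*s + 1)
5. feedback reduction of G1, ((G2+G3)*((G4*G5)+G6)) = (-12*s^2 - 10*s - 2)/(6*s^3 + 11*s^2 + 68*s - 13)
The step-5 result is T(s). Setting s = 0: T(0) = -2/(-13) = 2/13.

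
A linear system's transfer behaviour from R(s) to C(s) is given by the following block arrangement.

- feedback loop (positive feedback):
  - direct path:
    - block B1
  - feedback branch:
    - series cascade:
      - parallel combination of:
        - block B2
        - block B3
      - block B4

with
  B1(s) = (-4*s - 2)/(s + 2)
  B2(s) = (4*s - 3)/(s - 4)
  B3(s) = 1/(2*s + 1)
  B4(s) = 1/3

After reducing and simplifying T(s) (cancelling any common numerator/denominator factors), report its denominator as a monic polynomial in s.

First reduce the diagram to T(s).

Step 1 - combine B2, B3 in parallel gives (8*s^2 - s - 7)/(2*s^2 - 7*s - 4)
Step 2 - reduce the series chain (B2+B3), B4 gives (8*s^2 - s - 7)/(6*s^2 - 21*s - 12)
Step 3 - close the feedback loop around B1, ((B2+B3)*B4) gives (-12*s^2 + 42*s + 24)/(19*s^2 - 8*s - 38)
That last expression is T(s), already simplified. Scaling its denominator by 1/19 (the reciprocal of the leading coefficient) yields the monic denominator.

Answer: s^2 - 8*s/19 - 2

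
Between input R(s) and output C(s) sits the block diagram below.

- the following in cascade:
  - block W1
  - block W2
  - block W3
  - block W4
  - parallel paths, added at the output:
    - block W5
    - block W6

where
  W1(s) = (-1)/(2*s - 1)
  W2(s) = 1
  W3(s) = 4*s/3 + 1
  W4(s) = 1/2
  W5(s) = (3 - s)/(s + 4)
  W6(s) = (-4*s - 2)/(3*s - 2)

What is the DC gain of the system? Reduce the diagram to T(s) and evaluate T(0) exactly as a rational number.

1. reduce the parallel group W5, W6 -> (-7*s^2 - 7*s - 14)/(3*s^2 + 10*s - 8)
2. multiply W1, W2, W3, W4, (W5+W6) (series) -> (28*s^3 + 49*s^2 + 77*s + 42)/(36*s^3 + 102*s^2 - 156*s + 48)
Step 2 gives the overall T(s). Then T(0) = 42/48 = 7/8.

Final answer: 7/8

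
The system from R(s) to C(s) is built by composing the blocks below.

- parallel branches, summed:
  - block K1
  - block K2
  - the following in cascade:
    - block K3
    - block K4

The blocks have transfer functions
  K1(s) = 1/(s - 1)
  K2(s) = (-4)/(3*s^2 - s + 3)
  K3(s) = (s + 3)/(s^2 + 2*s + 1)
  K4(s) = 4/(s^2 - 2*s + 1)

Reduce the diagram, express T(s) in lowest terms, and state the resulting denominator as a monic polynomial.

Answer: s^6 - s^5/3 - s^4 + 2*s^3/3 - s^2 - s/3 + 1

Working:
Step 1 - reduce the series chain K3, K4: (4*s + 12)/(s^4 - 2*s^2 + 1)
Step 2 - combine K1, K2, (K3*K4) in parallel: (3*s^5 - 2*s^4 + 11*s^3 + 41*s^2 - 2*s + 29)/(3*s^6 - s^5 - 3*s^4 + 2*s^3 - 3*s^2 - s + 3)
That last expression is T(s), already simplified. Scaling its denominator by 1/3 (the reciprocal of the leading coefficient) yields the monic denominator.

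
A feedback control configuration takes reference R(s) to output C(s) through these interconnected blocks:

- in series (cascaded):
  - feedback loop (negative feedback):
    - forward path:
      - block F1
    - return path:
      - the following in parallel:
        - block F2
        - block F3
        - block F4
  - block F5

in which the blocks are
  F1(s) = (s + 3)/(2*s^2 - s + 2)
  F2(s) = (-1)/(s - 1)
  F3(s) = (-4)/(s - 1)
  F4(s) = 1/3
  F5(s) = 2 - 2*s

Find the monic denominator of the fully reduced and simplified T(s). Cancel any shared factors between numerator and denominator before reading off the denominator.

Step 1: combine F2, F3, F4 in parallel; result (s - 16)/(3*s - 3)
Step 2: feedback reduction of F1, (F2+F3+F4); result (3*s^2 + 6*s - 9)/(6*s^3 - 8*s^2 - 4*s - 54)
Step 3: series reduction of [F1/(1+F1*(F2+F3+F4))], F5; result (-3*s^3 - 3*s^2 + 15*s - 9)/(3*s^3 - 4*s^2 - 2*s - 27)
No further cancellation is possible in the step-3 result, so that is T(s). Its denominator becomes monic after dividing by the leading coefficient 3.

Answer: s^3 - 4*s^2/3 - 2*s/3 - 9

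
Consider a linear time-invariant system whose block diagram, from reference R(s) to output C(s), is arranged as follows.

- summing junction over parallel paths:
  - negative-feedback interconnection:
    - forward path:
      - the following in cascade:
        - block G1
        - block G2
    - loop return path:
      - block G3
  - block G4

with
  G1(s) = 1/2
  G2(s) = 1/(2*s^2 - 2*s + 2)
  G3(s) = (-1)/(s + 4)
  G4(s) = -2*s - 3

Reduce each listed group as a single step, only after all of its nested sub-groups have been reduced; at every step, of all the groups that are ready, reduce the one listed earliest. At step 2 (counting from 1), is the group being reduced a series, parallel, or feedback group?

Reducing step by step:

1. series reduction of G1, G2
2. apply the feedback formula to (G1*G2), G3
3. combine [(G1*G2)/(1+(G1*G2)*G3)], G4 in parallel
So the answer for step 2 is feedback.

Answer: feedback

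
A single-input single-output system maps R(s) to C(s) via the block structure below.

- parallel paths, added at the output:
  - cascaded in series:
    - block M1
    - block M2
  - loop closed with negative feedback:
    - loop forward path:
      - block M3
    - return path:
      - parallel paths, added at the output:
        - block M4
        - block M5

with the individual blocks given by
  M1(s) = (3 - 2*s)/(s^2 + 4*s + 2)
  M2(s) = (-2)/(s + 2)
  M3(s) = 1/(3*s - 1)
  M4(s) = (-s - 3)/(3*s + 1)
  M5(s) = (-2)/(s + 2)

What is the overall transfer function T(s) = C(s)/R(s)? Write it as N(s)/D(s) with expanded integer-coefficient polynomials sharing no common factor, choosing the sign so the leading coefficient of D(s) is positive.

Reducing step by step:

(1) multiply M1, M2 (series), giving (4*s - 6)/(s^3 + 6*s^2 + 10*s + 4)
(2) sum the parallel branches M4, M5, giving (-s^2 - 11*s - 8)/(3*s^2 + 7*s + 2)
(3) feedback reduction of M3, (M4+M5), giving (3*s^2 + 7*s + 2)/(9*s^3 + 17*s^2 - 12*s - 10)
(4) sum the parallel branches (M1*M2), [M3/(1+M3*(M4+M5))]; the result is T(s) itself (integer coefficients, no common factor, positive leading denominator coefficient)

Answer: (3*s^5 + 61*s^4 + 88*s^3 - 56*s^2 + 80*s + 68)/(9*s^6 + 71*s^5 + 180*s^4 + 124*s^3 - 112*s^2 - 148*s - 40)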